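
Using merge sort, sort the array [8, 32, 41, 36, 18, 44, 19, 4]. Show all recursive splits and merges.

Merge sort trace:

Split: [8, 32, 41, 36, 18, 44, 19, 4] -> [8, 32, 41, 36] and [18, 44, 19, 4]
  Split: [8, 32, 41, 36] -> [8, 32] and [41, 36]
    Split: [8, 32] -> [8] and [32]
    Merge: [8] + [32] -> [8, 32]
    Split: [41, 36] -> [41] and [36]
    Merge: [41] + [36] -> [36, 41]
  Merge: [8, 32] + [36, 41] -> [8, 32, 36, 41]
  Split: [18, 44, 19, 4] -> [18, 44] and [19, 4]
    Split: [18, 44] -> [18] and [44]
    Merge: [18] + [44] -> [18, 44]
    Split: [19, 4] -> [19] and [4]
    Merge: [19] + [4] -> [4, 19]
  Merge: [18, 44] + [4, 19] -> [4, 18, 19, 44]
Merge: [8, 32, 36, 41] + [4, 18, 19, 44] -> [4, 8, 18, 19, 32, 36, 41, 44]

Final sorted array: [4, 8, 18, 19, 32, 36, 41, 44]

The merge sort proceeds by recursively splitting the array and merging sorted halves.
After all merges, the sorted array is [4, 8, 18, 19, 32, 36, 41, 44].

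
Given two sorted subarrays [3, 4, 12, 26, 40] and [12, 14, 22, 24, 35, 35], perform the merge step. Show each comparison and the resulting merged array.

Merging process:

Compare 3 vs 12: take 3 from left. Merged: [3]
Compare 4 vs 12: take 4 from left. Merged: [3, 4]
Compare 12 vs 12: take 12 from left. Merged: [3, 4, 12]
Compare 26 vs 12: take 12 from right. Merged: [3, 4, 12, 12]
Compare 26 vs 14: take 14 from right. Merged: [3, 4, 12, 12, 14]
Compare 26 vs 22: take 22 from right. Merged: [3, 4, 12, 12, 14, 22]
Compare 26 vs 24: take 24 from right. Merged: [3, 4, 12, 12, 14, 22, 24]
Compare 26 vs 35: take 26 from left. Merged: [3, 4, 12, 12, 14, 22, 24, 26]
Compare 40 vs 35: take 35 from right. Merged: [3, 4, 12, 12, 14, 22, 24, 26, 35]
Compare 40 vs 35: take 35 from right. Merged: [3, 4, 12, 12, 14, 22, 24, 26, 35, 35]
Append remaining from left: [40]. Merged: [3, 4, 12, 12, 14, 22, 24, 26, 35, 35, 40]

Final merged array: [3, 4, 12, 12, 14, 22, 24, 26, 35, 35, 40]
Total comparisons: 10

The merged array is [3, 4, 12, 12, 14, 22, 24, 26, 35, 35, 40], requiring 10 comparisons. The merge step runs in O(n) time where n is the total number of elements.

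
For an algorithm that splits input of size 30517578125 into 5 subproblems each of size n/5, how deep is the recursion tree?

For divide and conquer with division factor 5:

Problem sizes at each level:
Level 0: 30517578125
Level 1: 6103515625
Level 2: 1220703125
Level 3: 244140625
Level 4: 48828125
Level 5: 9765625
Level 6: 1953125
Level 7: 390625
Level 8: 78125
Level 9: 15625
Level 10: 3125
Level 11: 625
Level 12: 125
Level 13: 25
Level 14: 5
Level 15: 1

The root is level 0 and the size-1 base case is level 15 (the tree spans levels 0 through 15, i.e. 16 levels counting the root), so the depth is the number of divisions: log_5(30517578125) = 15

The recursion tree depth is log_5(30517578125) = 15. At each level, the problem size is divided by 5, so it takes 15 divisions to reduce to a base case of size 1. The algorithm makes 5 recursive calls at each level.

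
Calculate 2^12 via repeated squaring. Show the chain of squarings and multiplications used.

Computing 2^12 by squaring (build up from 2^1; each line after the first costs one multiplication):

2^1 = 2
2^2 = (2^1)^2 = 2^2 = 4
2^3 = 2 * 2^2 = 2 * 4 = 8
2^6 = (2^3)^2 = 8^2 = 64
2^12 = (2^6)^2 = 64^2 = 4096

Result: 4096
Multiplications needed: 4 (4 lines after 2^1)

2^12 = 4096. Using exponentiation by squaring, this requires 4 multiplications. The key idea: if the exponent is even, square the half-power; if odd, multiply by the base once.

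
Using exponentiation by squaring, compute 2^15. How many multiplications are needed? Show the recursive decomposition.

Computing 2^15 by squaring (build up from 2^1; each line after the first costs one multiplication):

2^1 = 2
2^2 = (2^1)^2 = 2^2 = 4
2^3 = 2 * 2^2 = 2 * 4 = 8
2^6 = (2^3)^2 = 8^2 = 64
2^7 = 2 * 2^6 = 2 * 64 = 128
2^14 = (2^7)^2 = 128^2 = 16384
2^15 = 2 * 2^14 = 2 * 16384 = 32768

Result: 32768
Multiplications needed: 6 (6 lines after 2^1)

2^15 = 32768. Using exponentiation by squaring, this requires 6 multiplications. The key idea: if the exponent is even, square the half-power; if odd, multiply by the base once.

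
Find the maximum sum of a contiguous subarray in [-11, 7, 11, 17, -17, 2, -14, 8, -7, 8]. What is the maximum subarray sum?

Using Kadane's algorithm on [-11, 7, 11, 17, -17, 2, -14, 8, -7, 8]:

Scanning through the array:
Position 1 (value 7): max_ending_here = 7, max_so_far = 7
Position 2 (value 11): max_ending_here = 18, max_so_far = 18
Position 3 (value 17): max_ending_here = 35, max_so_far = 35
Position 4 (value -17): max_ending_here = 18, max_so_far = 35
Position 5 (value 2): max_ending_here = 20, max_so_far = 35
Position 6 (value -14): max_ending_here = 6, max_so_far = 35
Position 7 (value 8): max_ending_here = 14, max_so_far = 35
Position 8 (value -7): max_ending_here = 7, max_so_far = 35
Position 9 (value 8): max_ending_here = 15, max_so_far = 35

Maximum subarray: [7, 11, 17]
Maximum sum: 35

The maximum subarray is [7, 11, 17] with sum 35. This subarray runs from index 1 to index 3.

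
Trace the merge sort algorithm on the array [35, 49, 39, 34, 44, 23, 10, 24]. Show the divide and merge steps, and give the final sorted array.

Merge sort trace:

Split: [35, 49, 39, 34, 44, 23, 10, 24] -> [35, 49, 39, 34] and [44, 23, 10, 24]
  Split: [35, 49, 39, 34] -> [35, 49] and [39, 34]
    Split: [35, 49] -> [35] and [49]
    Merge: [35] + [49] -> [35, 49]
    Split: [39, 34] -> [39] and [34]
    Merge: [39] + [34] -> [34, 39]
  Merge: [35, 49] + [34, 39] -> [34, 35, 39, 49]
  Split: [44, 23, 10, 24] -> [44, 23] and [10, 24]
    Split: [44, 23] -> [44] and [23]
    Merge: [44] + [23] -> [23, 44]
    Split: [10, 24] -> [10] and [24]
    Merge: [10] + [24] -> [10, 24]
  Merge: [23, 44] + [10, 24] -> [10, 23, 24, 44]
Merge: [34, 35, 39, 49] + [10, 23, 24, 44] -> [10, 23, 24, 34, 35, 39, 44, 49]

Final sorted array: [10, 23, 24, 34, 35, 39, 44, 49]

The merge sort proceeds by recursively splitting the array and merging sorted halves.
After all merges, the sorted array is [10, 23, 24, 34, 35, 39, 44, 49].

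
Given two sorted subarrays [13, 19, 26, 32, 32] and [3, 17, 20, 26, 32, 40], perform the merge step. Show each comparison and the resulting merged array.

Merging process:

Compare 13 vs 3: take 3 from right. Merged: [3]
Compare 13 vs 17: take 13 from left. Merged: [3, 13]
Compare 19 vs 17: take 17 from right. Merged: [3, 13, 17]
Compare 19 vs 20: take 19 from left. Merged: [3, 13, 17, 19]
Compare 26 vs 20: take 20 from right. Merged: [3, 13, 17, 19, 20]
Compare 26 vs 26: take 26 from left. Merged: [3, 13, 17, 19, 20, 26]
Compare 32 vs 26: take 26 from right. Merged: [3, 13, 17, 19, 20, 26, 26]
Compare 32 vs 32: take 32 from left. Merged: [3, 13, 17, 19, 20, 26, 26, 32]
Compare 32 vs 32: take 32 from left. Merged: [3, 13, 17, 19, 20, 26, 26, 32, 32]
Append remaining from right: [32, 40]. Merged: [3, 13, 17, 19, 20, 26, 26, 32, 32, 32, 40]

Final merged array: [3, 13, 17, 19, 20, 26, 26, 32, 32, 32, 40]
Total comparisons: 9

The merged array is [3, 13, 17, 19, 20, 26, 26, 32, 32, 32, 40], requiring 9 comparisons. The merge step runs in O(n) time where n is the total number of elements.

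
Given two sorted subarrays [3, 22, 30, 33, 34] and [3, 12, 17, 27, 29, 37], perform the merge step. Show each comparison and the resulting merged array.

Merging process:

Compare 3 vs 3: take 3 from left. Merged: [3]
Compare 22 vs 3: take 3 from right. Merged: [3, 3]
Compare 22 vs 12: take 12 from right. Merged: [3, 3, 12]
Compare 22 vs 17: take 17 from right. Merged: [3, 3, 12, 17]
Compare 22 vs 27: take 22 from left. Merged: [3, 3, 12, 17, 22]
Compare 30 vs 27: take 27 from right. Merged: [3, 3, 12, 17, 22, 27]
Compare 30 vs 29: take 29 from right. Merged: [3, 3, 12, 17, 22, 27, 29]
Compare 30 vs 37: take 30 from left. Merged: [3, 3, 12, 17, 22, 27, 29, 30]
Compare 33 vs 37: take 33 from left. Merged: [3, 3, 12, 17, 22, 27, 29, 30, 33]
Compare 34 vs 37: take 34 from left. Merged: [3, 3, 12, 17, 22, 27, 29, 30, 33, 34]
Append remaining from right: [37]. Merged: [3, 3, 12, 17, 22, 27, 29, 30, 33, 34, 37]

Final merged array: [3, 3, 12, 17, 22, 27, 29, 30, 33, 34, 37]
Total comparisons: 10

The merged array is [3, 3, 12, 17, 22, 27, 29, 30, 33, 34, 37], requiring 10 comparisons. The merge step runs in O(n) time where n is the total number of elements.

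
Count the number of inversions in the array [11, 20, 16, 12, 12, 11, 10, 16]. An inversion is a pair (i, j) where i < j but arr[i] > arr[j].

Finding inversions in [11, 20, 16, 12, 12, 11, 10, 16]:

(0, 6): arr[0]=11 > arr[6]=10
(1, 2): arr[1]=20 > arr[2]=16
(1, 3): arr[1]=20 > arr[3]=12
(1, 4): arr[1]=20 > arr[4]=12
(1, 5): arr[1]=20 > arr[5]=11
(1, 6): arr[1]=20 > arr[6]=10
(1, 7): arr[1]=20 > arr[7]=16
(2, 3): arr[2]=16 > arr[3]=12
(2, 4): arr[2]=16 > arr[4]=12
(2, 5): arr[2]=16 > arr[5]=11
(2, 6): arr[2]=16 > arr[6]=10
(3, 5): arr[3]=12 > arr[5]=11
(3, 6): arr[3]=12 > arr[6]=10
(4, 5): arr[4]=12 > arr[5]=11
(4, 6): arr[4]=12 > arr[6]=10
(5, 6): arr[5]=11 > arr[6]=10

Total inversions: 16

The array has 16 inversion(s): (0,6), (1,2), (1,3), (1,4), (1,5), (1,6), (1,7), (2,3), (2,4), (2,5), (2,6), (3,5), (3,6), (4,5), (4,6), (5,6). Each pair (i,j) satisfies i < j and arr[i] > arr[j].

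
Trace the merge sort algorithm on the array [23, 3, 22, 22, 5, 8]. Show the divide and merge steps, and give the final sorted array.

Merge sort trace:

Split: [23, 3, 22, 22, 5, 8] -> [23, 3, 22] and [22, 5, 8]
  Split: [23, 3, 22] -> [23] and [3, 22]
    Split: [3, 22] -> [3] and [22]
    Merge: [3] + [22] -> [3, 22]
  Merge: [23] + [3, 22] -> [3, 22, 23]
  Split: [22, 5, 8] -> [22] and [5, 8]
    Split: [5, 8] -> [5] and [8]
    Merge: [5] + [8] -> [5, 8]
  Merge: [22] + [5, 8] -> [5, 8, 22]
Merge: [3, 22, 23] + [5, 8, 22] -> [3, 5, 8, 22, 22, 23]

Final sorted array: [3, 5, 8, 22, 22, 23]

The merge sort proceeds by recursively splitting the array and merging sorted halves.
After all merges, the sorted array is [3, 5, 8, 22, 22, 23].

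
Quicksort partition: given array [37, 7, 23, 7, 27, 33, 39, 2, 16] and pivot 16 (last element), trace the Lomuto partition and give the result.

Lomuto partition with pivot = 16:

Initial array: [37, 7, 23, 7, 27, 33, 39, 2, 16]

arr[0]=37 > 16: no swap
arr[1]=7 <= 16: swap with position 0, array becomes [7, 37, 23, 7, 27, 33, 39, 2, 16]
arr[2]=23 > 16: no swap
arr[3]=7 <= 16: swap with position 1, array becomes [7, 7, 23, 37, 27, 33, 39, 2, 16]
arr[4]=27 > 16: no swap
arr[5]=33 > 16: no swap
arr[6]=39 > 16: no swap
arr[7]=2 <= 16: swap with position 2, array becomes [7, 7, 2, 37, 27, 33, 39, 23, 16]

Place pivot at position 3: [7, 7, 2, 16, 27, 33, 39, 23, 37]
Pivot position: 3

After partitioning with pivot 16, the array becomes [7, 7, 2, 16, 27, 33, 39, 23, 37]. The pivot is placed at index 3. All elements to the left of the pivot are <= 16, and all elements to the right are > 16.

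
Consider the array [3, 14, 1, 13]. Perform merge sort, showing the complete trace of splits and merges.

Merge sort trace:

Split: [3, 14, 1, 13] -> [3, 14] and [1, 13]
  Split: [3, 14] -> [3] and [14]
  Merge: [3] + [14] -> [3, 14]
  Split: [1, 13] -> [1] and [13]
  Merge: [1] + [13] -> [1, 13]
Merge: [3, 14] + [1, 13] -> [1, 3, 13, 14]

Final sorted array: [1, 3, 13, 14]

The merge sort proceeds by recursively splitting the array and merging sorted halves.
After all merges, the sorted array is [1, 3, 13, 14].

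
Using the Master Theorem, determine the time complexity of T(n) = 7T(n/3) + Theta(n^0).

Master Theorem for T(n) = 7T(n/3) + O(n^0):

a = 7, b = 3, c = 0
log_b(a) = log_3(7) = 1.7712

Case 1: c = 0 < log_3(7) = 1.7712
T(n) = O(n^(log_3 7))

For T(n) = 7T(n/3) + O(n^0): log_3(7) = 1.7712. This is Case 1 of the Master Theorem (c < log_b(a), work dominated by leaves), giving O(n^(log_3 7)).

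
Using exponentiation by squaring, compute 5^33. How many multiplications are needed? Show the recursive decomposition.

Computing 5^33 by squaring (build up from 5^1; each line after the first costs one multiplication):

5^1 = 5
5^2 = (5^1)^2 = 5^2 = 25
5^4 = (5^2)^2 = 25^2 = 625
5^8 = (5^4)^2 = 625^2 = 390625
5^16 = (5^8)^2 = 390625^2 = 152587890625
5^32 = (5^16)^2 = 152587890625^2 = 23283064365386962890625
5^33 = 5 * 5^32 = 5 * 23283064365386962890625 = 116415321826934814453125

Result: 116415321826934814453125
Multiplications needed: 6 (6 lines after 5^1)

5^33 = 116415321826934814453125. Using exponentiation by squaring, this requires 6 multiplications. The key idea: if the exponent is even, square the half-power; if odd, multiply by the base once.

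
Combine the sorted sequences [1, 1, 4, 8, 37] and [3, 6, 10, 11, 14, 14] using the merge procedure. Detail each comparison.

Merging process:

Compare 1 vs 3: take 1 from left. Merged: [1]
Compare 1 vs 3: take 1 from left. Merged: [1, 1]
Compare 4 vs 3: take 3 from right. Merged: [1, 1, 3]
Compare 4 vs 6: take 4 from left. Merged: [1, 1, 3, 4]
Compare 8 vs 6: take 6 from right. Merged: [1, 1, 3, 4, 6]
Compare 8 vs 10: take 8 from left. Merged: [1, 1, 3, 4, 6, 8]
Compare 37 vs 10: take 10 from right. Merged: [1, 1, 3, 4, 6, 8, 10]
Compare 37 vs 11: take 11 from right. Merged: [1, 1, 3, 4, 6, 8, 10, 11]
Compare 37 vs 14: take 14 from right. Merged: [1, 1, 3, 4, 6, 8, 10, 11, 14]
Compare 37 vs 14: take 14 from right. Merged: [1, 1, 3, 4, 6, 8, 10, 11, 14, 14]
Append remaining from left: [37]. Merged: [1, 1, 3, 4, 6, 8, 10, 11, 14, 14, 37]

Final merged array: [1, 1, 3, 4, 6, 8, 10, 11, 14, 14, 37]
Total comparisons: 10

The merged array is [1, 1, 3, 4, 6, 8, 10, 11, 14, 14, 37], requiring 10 comparisons. The merge step runs in O(n) time where n is the total number of elements.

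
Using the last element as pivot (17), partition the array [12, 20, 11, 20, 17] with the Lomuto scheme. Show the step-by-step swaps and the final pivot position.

Lomuto partition with pivot = 17:

Initial array: [12, 20, 11, 20, 17]

arr[0]=12 <= 17: swap with position 0, array becomes [12, 20, 11, 20, 17]
arr[1]=20 > 17: no swap
arr[2]=11 <= 17: swap with position 1, array becomes [12, 11, 20, 20, 17]
arr[3]=20 > 17: no swap

Place pivot at position 2: [12, 11, 17, 20, 20]
Pivot position: 2

After partitioning with pivot 17, the array becomes [12, 11, 17, 20, 20]. The pivot is placed at index 2. All elements to the left of the pivot are <= 17, and all elements to the right are > 17.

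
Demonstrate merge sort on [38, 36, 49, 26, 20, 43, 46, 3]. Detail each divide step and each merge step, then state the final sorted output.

Merge sort trace:

Split: [38, 36, 49, 26, 20, 43, 46, 3] -> [38, 36, 49, 26] and [20, 43, 46, 3]
  Split: [38, 36, 49, 26] -> [38, 36] and [49, 26]
    Split: [38, 36] -> [38] and [36]
    Merge: [38] + [36] -> [36, 38]
    Split: [49, 26] -> [49] and [26]
    Merge: [49] + [26] -> [26, 49]
  Merge: [36, 38] + [26, 49] -> [26, 36, 38, 49]
  Split: [20, 43, 46, 3] -> [20, 43] and [46, 3]
    Split: [20, 43] -> [20] and [43]
    Merge: [20] + [43] -> [20, 43]
    Split: [46, 3] -> [46] and [3]
    Merge: [46] + [3] -> [3, 46]
  Merge: [20, 43] + [3, 46] -> [3, 20, 43, 46]
Merge: [26, 36, 38, 49] + [3, 20, 43, 46] -> [3, 20, 26, 36, 38, 43, 46, 49]

Final sorted array: [3, 20, 26, 36, 38, 43, 46, 49]

The merge sort proceeds by recursively splitting the array and merging sorted halves.
After all merges, the sorted array is [3, 20, 26, 36, 38, 43, 46, 49].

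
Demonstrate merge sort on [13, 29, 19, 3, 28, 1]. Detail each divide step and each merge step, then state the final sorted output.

Merge sort trace:

Split: [13, 29, 19, 3, 28, 1] -> [13, 29, 19] and [3, 28, 1]
  Split: [13, 29, 19] -> [13] and [29, 19]
    Split: [29, 19] -> [29] and [19]
    Merge: [29] + [19] -> [19, 29]
  Merge: [13] + [19, 29] -> [13, 19, 29]
  Split: [3, 28, 1] -> [3] and [28, 1]
    Split: [28, 1] -> [28] and [1]
    Merge: [28] + [1] -> [1, 28]
  Merge: [3] + [1, 28] -> [1, 3, 28]
Merge: [13, 19, 29] + [1, 3, 28] -> [1, 3, 13, 19, 28, 29]

Final sorted array: [1, 3, 13, 19, 28, 29]

The merge sort proceeds by recursively splitting the array and merging sorted halves.
After all merges, the sorted array is [1, 3, 13, 19, 28, 29].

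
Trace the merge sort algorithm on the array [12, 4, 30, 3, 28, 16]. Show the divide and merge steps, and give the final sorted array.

Merge sort trace:

Split: [12, 4, 30, 3, 28, 16] -> [12, 4, 30] and [3, 28, 16]
  Split: [12, 4, 30] -> [12] and [4, 30]
    Split: [4, 30] -> [4] and [30]
    Merge: [4] + [30] -> [4, 30]
  Merge: [12] + [4, 30] -> [4, 12, 30]
  Split: [3, 28, 16] -> [3] and [28, 16]
    Split: [28, 16] -> [28] and [16]
    Merge: [28] + [16] -> [16, 28]
  Merge: [3] + [16, 28] -> [3, 16, 28]
Merge: [4, 12, 30] + [3, 16, 28] -> [3, 4, 12, 16, 28, 30]

Final sorted array: [3, 4, 12, 16, 28, 30]

The merge sort proceeds by recursively splitting the array and merging sorted halves.
After all merges, the sorted array is [3, 4, 12, 16, 28, 30].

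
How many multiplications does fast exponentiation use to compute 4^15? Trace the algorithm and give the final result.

Computing 4^15 by squaring (build up from 4^1; each line after the first costs one multiplication):

4^1 = 4
4^2 = (4^1)^2 = 4^2 = 16
4^3 = 4 * 4^2 = 4 * 16 = 64
4^6 = (4^3)^2 = 64^2 = 4096
4^7 = 4 * 4^6 = 4 * 4096 = 16384
4^14 = (4^7)^2 = 16384^2 = 268435456
4^15 = 4 * 4^14 = 4 * 268435456 = 1073741824

Result: 1073741824
Multiplications needed: 6 (6 lines after 4^1)

4^15 = 1073741824. Using exponentiation by squaring, this requires 6 multiplications. The key idea: if the exponent is even, square the half-power; if odd, multiply by the base once.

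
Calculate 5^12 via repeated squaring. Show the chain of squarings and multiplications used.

Computing 5^12 by squaring (build up from 5^1; each line after the first costs one multiplication):

5^1 = 5
5^2 = (5^1)^2 = 5^2 = 25
5^3 = 5 * 5^2 = 5 * 25 = 125
5^6 = (5^3)^2 = 125^2 = 15625
5^12 = (5^6)^2 = 15625^2 = 244140625

Result: 244140625
Multiplications needed: 4 (4 lines after 5^1)

5^12 = 244140625. Using exponentiation by squaring, this requires 4 multiplications. The key idea: if the exponent is even, square the half-power; if odd, multiply by the base once.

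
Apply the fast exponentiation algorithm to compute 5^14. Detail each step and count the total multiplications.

Computing 5^14 by squaring (build up from 5^1; each line after the first costs one multiplication):

5^1 = 5
5^2 = (5^1)^2 = 5^2 = 25
5^3 = 5 * 5^2 = 5 * 25 = 125
5^6 = (5^3)^2 = 125^2 = 15625
5^7 = 5 * 5^6 = 5 * 15625 = 78125
5^14 = (5^7)^2 = 78125^2 = 6103515625

Result: 6103515625
Multiplications needed: 5 (5 lines after 5^1)

5^14 = 6103515625. Using exponentiation by squaring, this requires 5 multiplications. The key idea: if the exponent is even, square the half-power; if odd, multiply by the base once.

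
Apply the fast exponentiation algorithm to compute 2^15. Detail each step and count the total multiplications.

Computing 2^15 by squaring (build up from 2^1; each line after the first costs one multiplication):

2^1 = 2
2^2 = (2^1)^2 = 2^2 = 4
2^3 = 2 * 2^2 = 2 * 4 = 8
2^6 = (2^3)^2 = 8^2 = 64
2^7 = 2 * 2^6 = 2 * 64 = 128
2^14 = (2^7)^2 = 128^2 = 16384
2^15 = 2 * 2^14 = 2 * 16384 = 32768

Result: 32768
Multiplications needed: 6 (6 lines after 2^1)

2^15 = 32768. Using exponentiation by squaring, this requires 6 multiplications. The key idea: if the exponent is even, square the half-power; if odd, multiply by the base once.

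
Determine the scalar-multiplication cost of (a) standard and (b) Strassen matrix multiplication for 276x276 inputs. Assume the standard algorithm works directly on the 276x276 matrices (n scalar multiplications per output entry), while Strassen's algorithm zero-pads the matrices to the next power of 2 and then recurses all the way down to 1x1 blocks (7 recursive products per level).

Matrix multiplication for 276x276 matrices:

Strassen's algorithm requires power-of-2 dimensions. Pad 276x276 to 512x512 (next power of 2).

Standard algorithm: 276^3 = 21024576 multiplications
Strassen's algorithm: 7^(log2(512)) = 7^9 = 40353607 multiplications
Difference: 21024576 - 40353607 = -19329031 (Strassen uses MORE here due to padding overhead — for small or just-over-power-of-2 n, padding can outweigh the per-level savings)

Standard: 21024576 multiplications (276^3). Strassen: 40353607 multiplications (7^9, after padding to 512x512). Strassen reduces 8 recursive multiplications to 7 at each level.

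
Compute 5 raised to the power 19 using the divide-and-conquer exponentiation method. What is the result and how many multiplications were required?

Computing 5^19 by squaring (build up from 5^1; each line after the first costs one multiplication):

5^1 = 5
5^2 = (5^1)^2 = 5^2 = 25
5^4 = (5^2)^2 = 25^2 = 625
5^8 = (5^4)^2 = 625^2 = 390625
5^9 = 5 * 5^8 = 5 * 390625 = 1953125
5^18 = (5^9)^2 = 1953125^2 = 3814697265625
5^19 = 5 * 5^18 = 5 * 3814697265625 = 19073486328125

Result: 19073486328125
Multiplications needed: 6 (6 lines after 5^1)

5^19 = 19073486328125. Using exponentiation by squaring, this requires 6 multiplications. The key idea: if the exponent is even, square the half-power; if odd, multiply by the base once.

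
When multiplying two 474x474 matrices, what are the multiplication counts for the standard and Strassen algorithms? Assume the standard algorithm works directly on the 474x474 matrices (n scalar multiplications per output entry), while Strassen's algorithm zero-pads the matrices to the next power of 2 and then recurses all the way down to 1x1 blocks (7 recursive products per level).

Matrix multiplication for 474x474 matrices:

Strassen's algorithm requires power-of-2 dimensions. Pad 474x474 to 512x512 (next power of 2).

Standard algorithm: 474^3 = 106496424 multiplications
Strassen's algorithm: 7^(log2(512)) = 7^9 = 40353607 multiplications
Savings: 106496424 - 40353607 = 66142817 multiplications

Standard: 106496424 multiplications (474^3). Strassen: 40353607 multiplications (7^9, after padding to 512x512). Strassen reduces 8 recursive multiplications to 7 at each level.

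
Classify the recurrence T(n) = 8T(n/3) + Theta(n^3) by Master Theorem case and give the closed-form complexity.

Master Theorem for T(n) = 8T(n/3) + O(n^3):

a = 8, b = 3, c = 3
log_b(a) = log_3(8) = 1.8928

Case 3: c = 3 > log_3(8) = 1.8928
T(n) = O(n^3) = O(n^3)

For T(n) = 8T(n/3) + O(n^3): log_3(8) = 1.8928. This is Case 3 of the Master Theorem (c > log_b(a), work dominated by root), giving O(n^3).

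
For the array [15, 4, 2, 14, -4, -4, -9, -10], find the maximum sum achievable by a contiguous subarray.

Using Kadane's algorithm on [15, 4, 2, 14, -4, -4, -9, -10]:

Scanning through the array:
Position 1 (value 4): max_ending_here = 19, max_so_far = 19
Position 2 (value 2): max_ending_here = 21, max_so_far = 21
Position 3 (value 14): max_ending_here = 35, max_so_far = 35
Position 4 (value -4): max_ending_here = 31, max_so_far = 35
Position 5 (value -4): max_ending_here = 27, max_so_far = 35
Position 6 (value -9): max_ending_here = 18, max_so_far = 35
Position 7 (value -10): max_ending_here = 8, max_so_far = 35

Maximum subarray: [15, 4, 2, 14]
Maximum sum: 35

The maximum subarray is [15, 4, 2, 14] with sum 35. This subarray runs from index 0 to index 3.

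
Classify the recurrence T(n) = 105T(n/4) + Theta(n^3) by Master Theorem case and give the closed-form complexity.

Master Theorem for T(n) = 105T(n/4) + O(n^3):

a = 105, b = 4, c = 3
log_b(a) = log_4(105) = 3.3571

Case 1: c = 3 < log_4(105) = 3.3571
T(n) = O(n^(log_4 105))

For T(n) = 105T(n/4) + O(n^3): log_4(105) = 3.3571. This is Case 1 of the Master Theorem (c < log_b(a), work dominated by leaves), giving O(n^(log_4 105)).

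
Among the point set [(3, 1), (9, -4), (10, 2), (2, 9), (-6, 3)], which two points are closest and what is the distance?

Computing all pairwise distances among 5 points:

d((3, 1), (9, -4)) = 7.8102
d((3, 1), (10, 2)) = 7.0711
d((3, 1), (2, 9)) = 8.0623
d((3, 1), (-6, 3)) = 9.2195
d((9, -4), (10, 2)) = 6.0828 <-- minimum
d((9, -4), (2, 9)) = 14.7648
d((9, -4), (-6, 3)) = 16.5529
d((10, 2), (2, 9)) = 10.6301
d((10, 2), (-6, 3)) = 16.0312
d((2, 9), (-6, 3)) = 10.0

Closest pair: (9, -4) and (10, 2) with distance 6.0828

The closest pair is (9, -4) and (10, 2) with Euclidean distance 6.0828. For 5 points, brute-force pairwise comparison is shown above. For large n, the divide-and-conquer algorithm (sort by x, recurse on halves, check the dividing strip) achieves O(n log n).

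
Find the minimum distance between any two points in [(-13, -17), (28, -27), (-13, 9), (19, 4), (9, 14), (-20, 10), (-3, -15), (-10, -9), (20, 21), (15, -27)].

Computing all pairwise distances among 10 points:

d((-13, -17), (28, -27)) = 42.2019
d((-13, -17), (-13, 9)) = 26.0
d((-13, -17), (19, 4)) = 38.2753
d((-13, -17), (9, 14)) = 38.0132
d((-13, -17), (-20, 10)) = 27.8927
d((-13, -17), (-3, -15)) = 10.198
d((-13, -17), (-10, -9)) = 8.544
d((-13, -17), (20, 21)) = 50.3289
d((-13, -17), (15, -27)) = 29.7321
d((28, -27), (-13, 9)) = 54.5619
d((28, -27), (19, 4)) = 32.28
d((28, -27), (9, 14)) = 45.1885
d((28, -27), (-20, 10)) = 60.6053
d((28, -27), (-3, -15)) = 33.2415
d((28, -27), (-10, -9)) = 42.0476
d((28, -27), (20, 21)) = 48.6621
d((28, -27), (15, -27)) = 13.0
d((-13, 9), (19, 4)) = 32.3883
d((-13, 9), (9, 14)) = 22.561
d((-13, 9), (-20, 10)) = 7.0711 <-- minimum
d((-13, 9), (-3, -15)) = 26.0
d((-13, 9), (-10, -9)) = 18.2483
d((-13, 9), (20, 21)) = 35.1141
d((-13, 9), (15, -27)) = 45.607
d((19, 4), (9, 14)) = 14.1421
d((19, 4), (-20, 10)) = 39.4588
d((19, 4), (-3, -15)) = 29.0689
d((19, 4), (-10, -9)) = 31.7805
d((19, 4), (20, 21)) = 17.0294
d((19, 4), (15, -27)) = 31.257
d((9, 14), (-20, 10)) = 29.2746
d((9, 14), (-3, -15)) = 31.3847
d((9, 14), (-10, -9)) = 29.8329
d((9, 14), (20, 21)) = 13.0384
d((9, 14), (15, -27)) = 41.4367
d((-20, 10), (-3, -15)) = 30.2324
d((-20, 10), (-10, -9)) = 21.4709
d((-20, 10), (20, 21)) = 41.4849
d((-20, 10), (15, -27)) = 50.9313
d((-3, -15), (-10, -9)) = 9.2195
d((-3, -15), (20, 21)) = 42.72
d((-3, -15), (15, -27)) = 21.6333
d((-10, -9), (20, 21)) = 42.4264
d((-10, -9), (15, -27)) = 30.8058
d((20, 21), (15, -27)) = 48.2597

Closest pair: (-13, 9) and (-20, 10) with distance 7.0711

The closest pair is (-13, 9) and (-20, 10) with Euclidean distance 7.0711. For 10 points, brute-force pairwise comparison is shown above. For large n, the divide-and-conquer algorithm (sort by x, recurse on halves, check the dividing strip) achieves O(n log n).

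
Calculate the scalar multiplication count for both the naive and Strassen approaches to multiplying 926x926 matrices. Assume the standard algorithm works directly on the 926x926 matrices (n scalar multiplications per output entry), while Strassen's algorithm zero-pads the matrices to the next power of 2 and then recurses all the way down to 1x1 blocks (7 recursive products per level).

Matrix multiplication for 926x926 matrices:

Strassen's algorithm requires power-of-2 dimensions. Pad 926x926 to 1024x1024 (next power of 2).

Standard algorithm: 926^3 = 794022776 multiplications
Strassen's algorithm: 7^(log2(1024)) = 7^10 = 282475249 multiplications
Savings: 794022776 - 282475249 = 511547527 multiplications

Standard: 794022776 multiplications (926^3). Strassen: 282475249 multiplications (7^10, after padding to 1024x1024). Strassen reduces 8 recursive multiplications to 7 at each level.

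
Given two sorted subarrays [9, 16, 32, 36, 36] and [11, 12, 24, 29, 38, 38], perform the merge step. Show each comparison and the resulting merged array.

Merging process:

Compare 9 vs 11: take 9 from left. Merged: [9]
Compare 16 vs 11: take 11 from right. Merged: [9, 11]
Compare 16 vs 12: take 12 from right. Merged: [9, 11, 12]
Compare 16 vs 24: take 16 from left. Merged: [9, 11, 12, 16]
Compare 32 vs 24: take 24 from right. Merged: [9, 11, 12, 16, 24]
Compare 32 vs 29: take 29 from right. Merged: [9, 11, 12, 16, 24, 29]
Compare 32 vs 38: take 32 from left. Merged: [9, 11, 12, 16, 24, 29, 32]
Compare 36 vs 38: take 36 from left. Merged: [9, 11, 12, 16, 24, 29, 32, 36]
Compare 36 vs 38: take 36 from left. Merged: [9, 11, 12, 16, 24, 29, 32, 36, 36]
Append remaining from right: [38, 38]. Merged: [9, 11, 12, 16, 24, 29, 32, 36, 36, 38, 38]

Final merged array: [9, 11, 12, 16, 24, 29, 32, 36, 36, 38, 38]
Total comparisons: 9

The merged array is [9, 11, 12, 16, 24, 29, 32, 36, 36, 38, 38], requiring 9 comparisons. The merge step runs in O(n) time where n is the total number of elements.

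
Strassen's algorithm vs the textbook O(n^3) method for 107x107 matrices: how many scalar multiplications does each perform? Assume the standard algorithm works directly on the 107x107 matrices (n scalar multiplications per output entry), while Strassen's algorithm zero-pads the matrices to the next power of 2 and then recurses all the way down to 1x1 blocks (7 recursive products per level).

Matrix multiplication for 107x107 matrices:

Strassen's algorithm requires power-of-2 dimensions. Pad 107x107 to 128x128 (next power of 2).

Standard algorithm: 107^3 = 1225043 multiplications
Strassen's algorithm: 7^(log2(128)) = 7^7 = 823543 multiplications
Savings: 1225043 - 823543 = 401500 multiplications

Standard: 1225043 multiplications (107^3). Strassen: 823543 multiplications (7^7, after padding to 128x128). Strassen reduces 8 recursive multiplications to 7 at each level.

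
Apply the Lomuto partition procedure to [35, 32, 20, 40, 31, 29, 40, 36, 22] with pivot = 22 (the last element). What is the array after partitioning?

Lomuto partition with pivot = 22:

Initial array: [35, 32, 20, 40, 31, 29, 40, 36, 22]

arr[0]=35 > 22: no swap
arr[1]=32 > 22: no swap
arr[2]=20 <= 22: swap with position 0, array becomes [20, 32, 35, 40, 31, 29, 40, 36, 22]
arr[3]=40 > 22: no swap
arr[4]=31 > 22: no swap
arr[5]=29 > 22: no swap
arr[6]=40 > 22: no swap
arr[7]=36 > 22: no swap

Place pivot at position 1: [20, 22, 35, 40, 31, 29, 40, 36, 32]
Pivot position: 1

After partitioning with pivot 22, the array becomes [20, 22, 35, 40, 31, 29, 40, 36, 32]. The pivot is placed at index 1. All elements to the left of the pivot are <= 22, and all elements to the right are > 22.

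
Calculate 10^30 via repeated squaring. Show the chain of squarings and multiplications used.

Computing 10^30 by squaring (build up from 10^1; each line after the first costs one multiplication):

10^1 = 10
10^2 = (10^1)^2 = 10^2 = 100
10^3 = 10 * 10^2 = 10 * 100 = 1000
10^6 = (10^3)^2 = 1000^2 = 1000000
10^7 = 10 * 10^6 = 10 * 1000000 = 10000000
10^14 = (10^7)^2 = 10000000^2 = 100000000000000
10^15 = 10 * 10^14 = 10 * 100000000000000 = 1000000000000000
10^30 = (10^15)^2 = 1000000000000000^2 = 1000000000000000000000000000000

Result: 1000000000000000000000000000000
Multiplications needed: 7 (7 lines after 10^1)

10^30 = 1000000000000000000000000000000. Using exponentiation by squaring, this requires 7 multiplications. The key idea: if the exponent is even, square the half-power; if odd, multiply by the base once.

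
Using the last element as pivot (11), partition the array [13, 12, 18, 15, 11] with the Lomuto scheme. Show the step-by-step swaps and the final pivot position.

Lomuto partition with pivot = 11:

Initial array: [13, 12, 18, 15, 11]

arr[0]=13 > 11: no swap
arr[1]=12 > 11: no swap
arr[2]=18 > 11: no swap
arr[3]=15 > 11: no swap

Place pivot at position 0: [11, 12, 18, 15, 13]
Pivot position: 0

After partitioning with pivot 11, the array becomes [11, 12, 18, 15, 13]. The pivot is placed at index 0. All elements to the left of the pivot are <= 11, and all elements to the right are > 11.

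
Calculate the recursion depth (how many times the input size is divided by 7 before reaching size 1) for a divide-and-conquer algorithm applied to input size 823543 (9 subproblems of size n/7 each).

For divide and conquer with division factor 7:

Problem sizes at each level:
Level 0: 823543
Level 1: 117649
Level 2: 16807
Level 3: 2401
Level 4: 343
Level 5: 49
Level 6: 7
Level 7: 1

The root is level 0 and the size-1 base case is level 7 (the tree spans levels 0 through 7, i.e. 8 levels counting the root), so the depth is the number of divisions: log_7(823543) = 7

The recursion tree depth is log_7(823543) = 7. At each level, the problem size is divided by 7, so it takes 7 divisions to reduce to a base case of size 1. The algorithm makes 9 recursive calls at each level.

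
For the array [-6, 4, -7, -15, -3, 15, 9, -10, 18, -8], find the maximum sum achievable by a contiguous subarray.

Using Kadane's algorithm on [-6, 4, -7, -15, -3, 15, 9, -10, 18, -8]:

Scanning through the array:
Position 1 (value 4): max_ending_here = 4, max_so_far = 4
Position 2 (value -7): max_ending_here = -3, max_so_far = 4
Position 3 (value -15): max_ending_here = -15, max_so_far = 4
Position 4 (value -3): max_ending_here = -3, max_so_far = 4
Position 5 (value 15): max_ending_here = 15, max_so_far = 15
Position 6 (value 9): max_ending_here = 24, max_so_far = 24
Position 7 (value -10): max_ending_here = 14, max_so_far = 24
Position 8 (value 18): max_ending_here = 32, max_so_far = 32
Position 9 (value -8): max_ending_here = 24, max_so_far = 32

Maximum subarray: [15, 9, -10, 18]
Maximum sum: 32

The maximum subarray is [15, 9, -10, 18] with sum 32. This subarray runs from index 5 to index 8.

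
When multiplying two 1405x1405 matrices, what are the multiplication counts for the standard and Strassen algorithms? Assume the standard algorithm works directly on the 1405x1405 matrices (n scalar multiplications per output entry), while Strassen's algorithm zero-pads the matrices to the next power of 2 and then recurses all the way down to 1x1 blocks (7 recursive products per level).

Matrix multiplication for 1405x1405 matrices:

Strassen's algorithm requires power-of-2 dimensions. Pad 1405x1405 to 2048x2048 (next power of 2).

Standard algorithm: 1405^3 = 2773505125 multiplications
Strassen's algorithm: 7^(log2(2048)) = 7^11 = 1977326743 multiplications
Savings: 2773505125 - 1977326743 = 796178382 multiplications

Standard: 2773505125 multiplications (1405^3). Strassen: 1977326743 multiplications (7^11, after padding to 2048x2048). Strassen reduces 8 recursive multiplications to 7 at each level.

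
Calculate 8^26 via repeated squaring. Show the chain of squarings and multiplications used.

Computing 8^26 by squaring (build up from 8^1; each line after the first costs one multiplication):

8^1 = 8
8^2 = (8^1)^2 = 8^2 = 64
8^3 = 8 * 8^2 = 8 * 64 = 512
8^6 = (8^3)^2 = 512^2 = 262144
8^12 = (8^6)^2 = 262144^2 = 68719476736
8^13 = 8 * 8^12 = 8 * 68719476736 = 549755813888
8^26 = (8^13)^2 = 549755813888^2 = 302231454903657293676544

Result: 302231454903657293676544
Multiplications needed: 6 (6 lines after 8^1)

8^26 = 302231454903657293676544. Using exponentiation by squaring, this requires 6 multiplications. The key idea: if the exponent is even, square the half-power; if odd, multiply by the base once.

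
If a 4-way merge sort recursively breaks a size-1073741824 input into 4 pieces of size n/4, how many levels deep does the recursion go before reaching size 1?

For divide and conquer with division factor 4:

Problem sizes at each level:
Level 0: 1073741824
Level 1: 268435456
Level 2: 67108864
Level 3: 16777216
Level 4: 4194304
Level 5: 1048576
Level 6: 262144
Level 7: 65536
Level 8: 16384
Level 9: 4096
Level 10: 1024
Level 11: 256
Level 12: 64
Level 13: 16
Level 14: 4
Level 15: 1

The root is level 0 and the size-1 base case is level 15 (the tree spans levels 0 through 15, i.e. 16 levels counting the root), so the depth is the number of divisions: log_4(1073741824) = 15

The recursion tree depth is log_4(1073741824) = 15. At each level, the problem size is divided by 4, so it takes 15 divisions to reduce to a base case of size 1. The algorithm makes 4 recursive calls at each level.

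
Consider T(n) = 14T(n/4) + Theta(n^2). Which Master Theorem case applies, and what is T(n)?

Master Theorem for T(n) = 14T(n/4) + O(n^2):

a = 14, b = 4, c = 2
log_b(a) = log_4(14) = 1.9037

Case 3: c = 2 > log_4(14) = 1.9037
T(n) = O(n^2) = O(n^2)

For T(n) = 14T(n/4) + O(n^2): log_4(14) = 1.9037. This is Case 3 of the Master Theorem (c > log_b(a), work dominated by root), giving O(n^2).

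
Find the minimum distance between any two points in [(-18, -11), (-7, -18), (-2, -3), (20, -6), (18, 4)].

Computing all pairwise distances among 5 points:

d((-18, -11), (-7, -18)) = 13.0384
d((-18, -11), (-2, -3)) = 17.8885
d((-18, -11), (20, -6)) = 38.3275
d((-18, -11), (18, 4)) = 39.0
d((-7, -18), (-2, -3)) = 15.8114
d((-7, -18), (20, -6)) = 29.5466
d((-7, -18), (18, 4)) = 33.3017
d((-2, -3), (20, -6)) = 22.2036
d((-2, -3), (18, 4)) = 21.1896
d((20, -6), (18, 4)) = 10.198 <-- minimum

Closest pair: (20, -6) and (18, 4) with distance 10.198

The closest pair is (20, -6) and (18, 4) with Euclidean distance 10.198. For 5 points, brute-force pairwise comparison is shown above. For large n, the divide-and-conquer algorithm (sort by x, recurse on halves, check the dividing strip) achieves O(n log n).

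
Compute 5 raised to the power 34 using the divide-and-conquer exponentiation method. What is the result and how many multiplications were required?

Computing 5^34 by squaring (build up from 5^1; each line after the first costs one multiplication):

5^1 = 5
5^2 = (5^1)^2 = 5^2 = 25
5^4 = (5^2)^2 = 25^2 = 625
5^8 = (5^4)^2 = 625^2 = 390625
5^16 = (5^8)^2 = 390625^2 = 152587890625
5^17 = 5 * 5^16 = 5 * 152587890625 = 762939453125
5^34 = (5^17)^2 = 762939453125^2 = 582076609134674072265625

Result: 582076609134674072265625
Multiplications needed: 6 (6 lines after 5^1)

5^34 = 582076609134674072265625. Using exponentiation by squaring, this requires 6 multiplications. The key idea: if the exponent is even, square the half-power; if odd, multiply by the base once.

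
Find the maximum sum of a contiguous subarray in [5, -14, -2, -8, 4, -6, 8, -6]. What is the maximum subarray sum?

Using Kadane's algorithm on [5, -14, -2, -8, 4, -6, 8, -6]:

Scanning through the array:
Position 1 (value -14): max_ending_here = -9, max_so_far = 5
Position 2 (value -2): max_ending_here = -2, max_so_far = 5
Position 3 (value -8): max_ending_here = -8, max_so_far = 5
Position 4 (value 4): max_ending_here = 4, max_so_far = 5
Position 5 (value -6): max_ending_here = -2, max_so_far = 5
Position 6 (value 8): max_ending_here = 8, max_so_far = 8
Position 7 (value -6): max_ending_here = 2, max_so_far = 8

Maximum subarray: [8]
Maximum sum: 8

The maximum subarray is [8] with sum 8. This subarray runs from index 6 to index 6.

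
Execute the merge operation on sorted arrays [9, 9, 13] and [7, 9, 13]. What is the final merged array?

Merging process:

Compare 9 vs 7: take 7 from right. Merged: [7]
Compare 9 vs 9: take 9 from left. Merged: [7, 9]
Compare 9 vs 9: take 9 from left. Merged: [7, 9, 9]
Compare 13 vs 9: take 9 from right. Merged: [7, 9, 9, 9]
Compare 13 vs 13: take 13 from left. Merged: [7, 9, 9, 9, 13]
Append remaining from right: [13]. Merged: [7, 9, 9, 9, 13, 13]

Final merged array: [7, 9, 9, 9, 13, 13]
Total comparisons: 5

The merged array is [7, 9, 9, 9, 13, 13], requiring 5 comparisons. The merge step runs in O(n) time where n is the total number of elements.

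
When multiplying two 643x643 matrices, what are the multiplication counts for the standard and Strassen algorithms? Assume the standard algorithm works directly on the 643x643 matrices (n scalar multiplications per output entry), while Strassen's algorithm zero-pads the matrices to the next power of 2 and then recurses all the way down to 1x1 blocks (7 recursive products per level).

Matrix multiplication for 643x643 matrices:

Strassen's algorithm requires power-of-2 dimensions. Pad 643x643 to 1024x1024 (next power of 2).

Standard algorithm: 643^3 = 265847707 multiplications
Strassen's algorithm: 7^(log2(1024)) = 7^10 = 282475249 multiplications
Difference: 265847707 - 282475249 = -16627542 (Strassen uses MORE here due to padding overhead — for small or just-over-power-of-2 n, padding can outweigh the per-level savings)

Standard: 265847707 multiplications (643^3). Strassen: 282475249 multiplications (7^10, after padding to 1024x1024). Strassen reduces 8 recursive multiplications to 7 at each level.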